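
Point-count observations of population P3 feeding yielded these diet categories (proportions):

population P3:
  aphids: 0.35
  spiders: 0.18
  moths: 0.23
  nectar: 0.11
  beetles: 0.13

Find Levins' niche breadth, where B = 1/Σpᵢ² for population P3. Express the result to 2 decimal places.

Σpᵢ² = 0.35² + 0.18² + 0.23² + 0.11² + 0.13² = 0.1225 + 0.0324 + 0.0529 + 0.0121 + 0.0169 = 0.2368
B = 1 / 0.2368 = 4.2230

4.22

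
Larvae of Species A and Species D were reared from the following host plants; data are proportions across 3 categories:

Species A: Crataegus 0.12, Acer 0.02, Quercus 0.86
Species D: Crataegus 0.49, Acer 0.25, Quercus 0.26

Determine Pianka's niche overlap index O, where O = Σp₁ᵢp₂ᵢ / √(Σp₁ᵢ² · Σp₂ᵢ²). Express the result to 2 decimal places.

Σ p₁ᵢp₂ᵢ = 0.0588 + 0.0050 + 0.2236 = 0.2874
Σp_1ᵢ² = 0.12² + 0.02² + 0.86² = 0.0144 + 0.0004 + 0.7396 = 0.7544
Σp_2ᵢ² = 0.49² + 0.25² + 0.26² = 0.2401 + 0.0625 + 0.0676 = 0.3702
O = 0.2874 / √(0.7544 × 0.3702) = 0.2874 / 0.52847 = 0.5438

0.54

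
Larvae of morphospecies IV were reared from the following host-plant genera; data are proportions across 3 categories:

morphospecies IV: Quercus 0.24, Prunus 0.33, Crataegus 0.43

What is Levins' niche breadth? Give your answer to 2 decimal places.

2.85

Σpᵢ² = 0.24² + 0.33² + 0.43² = 0.0576 + 0.1089 + 0.1849 = 0.3514
B = 1 / 0.3514 = 2.8458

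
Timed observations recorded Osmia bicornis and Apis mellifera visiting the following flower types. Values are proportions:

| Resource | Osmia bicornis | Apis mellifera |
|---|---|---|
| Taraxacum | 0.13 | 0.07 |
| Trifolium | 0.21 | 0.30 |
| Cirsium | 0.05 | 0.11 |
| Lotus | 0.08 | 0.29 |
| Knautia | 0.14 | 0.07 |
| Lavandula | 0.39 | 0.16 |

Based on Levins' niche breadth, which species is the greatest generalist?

Σp_bicoᵢ² = 0.13² + 0.21² + 0.05² + 0.08² + 0.14² + 0.39² = 0.0169 + 0.0441 + 0.0025 + 0.0064 + 0.0196 + 0.1521 = 0.2416
B_bico = 1 / 0.2416 = 4.1391
Σp_mellᵢ² = 0.07² + 0.30² + 0.11² + 0.29² + 0.07² + 0.16² = 0.0049 + 0.0900 + 0.0121 + 0.0841 + 0.0049 + 0.0256 = 0.2216
B_mell = 1 / 0.2216 = 4.5126
Highest B → broadest niche (most generalist): Apis mellifera (B = 4.51).

Apis mellifera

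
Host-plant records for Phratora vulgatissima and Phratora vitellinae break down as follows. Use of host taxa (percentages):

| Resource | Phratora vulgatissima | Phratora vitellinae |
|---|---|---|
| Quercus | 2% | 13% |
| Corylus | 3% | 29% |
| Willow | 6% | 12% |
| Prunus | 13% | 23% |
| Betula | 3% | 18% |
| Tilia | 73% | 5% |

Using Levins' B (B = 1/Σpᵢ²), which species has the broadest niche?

Convert percentages to proportions (divide by 100).
Σp_vulgᵢ² = 0.02² + 0.03² + 0.06² + 0.13² + 0.03² + 0.73² = 0.0004 + 0.0009 + 0.0036 + 0.0169 + 0.0009 + 0.5329 = 0.5556
B_vulg = 1 / 0.5556 = 1.7999
Σp_viteᵢ² = 0.13² + 0.29² + 0.12² + 0.23² + 0.18² + 0.05² = 0.0169 + 0.0841 + 0.0144 + 0.0529 + 0.0324 + 0.0025 = 0.2032
B_vite = 1 / 0.2032 = 4.9213
Highest B → broadest niche (most generalist): Phratora vitellinae (B = 4.92).

Phratora vitellinae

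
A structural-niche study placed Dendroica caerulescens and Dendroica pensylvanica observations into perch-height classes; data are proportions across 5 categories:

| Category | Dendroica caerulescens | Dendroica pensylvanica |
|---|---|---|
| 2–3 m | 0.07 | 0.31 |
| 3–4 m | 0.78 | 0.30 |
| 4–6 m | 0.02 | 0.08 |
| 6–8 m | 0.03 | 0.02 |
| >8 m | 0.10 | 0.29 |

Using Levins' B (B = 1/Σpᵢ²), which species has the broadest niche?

Σp_caerᵢ² = 0.07² + 0.78² + 0.02² + 0.03² + 0.10² = 0.0049 + 0.6084 + 0.0004 + 0.0009 + 0.0100 = 0.6246
B_caer = 1 / 0.6246 = 1.6010
Σp_pensᵢ² = 0.31² + 0.30² + 0.08² + 0.02² + 0.29² = 0.0961 + 0.0900 + 0.0064 + 0.0004 + 0.0841 = 0.2770
B_pens = 1 / 0.2770 = 3.6101
Highest B → broadest niche (most generalist): Dendroica pensylvanica (B = 3.61).

Dendroica pensylvanica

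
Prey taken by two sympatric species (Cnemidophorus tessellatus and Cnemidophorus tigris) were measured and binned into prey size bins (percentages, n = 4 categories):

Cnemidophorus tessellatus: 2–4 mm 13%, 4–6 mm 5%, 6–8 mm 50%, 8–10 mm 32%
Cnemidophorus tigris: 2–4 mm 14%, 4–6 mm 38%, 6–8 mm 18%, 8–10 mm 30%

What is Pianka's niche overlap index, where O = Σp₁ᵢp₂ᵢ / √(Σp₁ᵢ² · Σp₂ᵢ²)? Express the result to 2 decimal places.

0.68

Convert percentages to proportions (divide by 100).
Σ p₁ᵢp₂ᵢ = 0.0182 + 0.0190 + 0.0900 + 0.0960 = 0.2232
Σp_1ᵢ² = 0.13² + 0.05² + 0.50² + 0.32² = 0.0169 + 0.0025 + 0.2500 + 0.1024 = 0.3718
Σp_2ᵢ² = 0.14² + 0.38² + 0.18² + 0.30² = 0.0196 + 0.1444 + 0.0324 + 0.0900 = 0.2864
O = 0.2232 / √(0.3718 × 0.2864) = 0.2232 / 0.32632 = 0.6840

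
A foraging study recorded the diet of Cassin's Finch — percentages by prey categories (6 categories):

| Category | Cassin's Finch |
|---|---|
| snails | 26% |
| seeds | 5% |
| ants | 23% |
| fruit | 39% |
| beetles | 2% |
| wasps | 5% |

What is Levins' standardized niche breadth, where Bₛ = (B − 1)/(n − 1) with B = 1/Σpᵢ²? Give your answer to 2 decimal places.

Convert percentages to proportions (divide by 100).
Σpᵢ² = 0.26² + 0.05² + 0.23² + 0.39² + 0.02² + 0.05² = 0.0676 + 0.0025 + 0.0529 + 0.1521 + 0.0004 + 0.0025 = 0.2780
B = 1 / 0.2780 = 3.5971
Bₛ = (B − 1)/(n − 1) = (3.5971 − 1)/(6 − 1) = 2.5971/5 = 0.5194

0.52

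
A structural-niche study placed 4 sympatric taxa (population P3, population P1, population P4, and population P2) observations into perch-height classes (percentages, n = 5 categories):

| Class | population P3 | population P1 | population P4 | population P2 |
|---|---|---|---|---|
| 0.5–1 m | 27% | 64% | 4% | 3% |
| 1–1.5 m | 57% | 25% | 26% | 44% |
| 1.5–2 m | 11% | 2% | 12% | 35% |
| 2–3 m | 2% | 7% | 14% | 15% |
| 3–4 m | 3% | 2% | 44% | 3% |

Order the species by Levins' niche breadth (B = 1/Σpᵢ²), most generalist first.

Convert percentages to proportions (divide by 100).
Σp_P3ᵢ² = 0.27² + 0.57² + 0.11² + 0.02² + 0.03² = 0.0729 + 0.3249 + 0.0121 + 0.0004 + 0.0009 = 0.4112
B_P3 = 1 / 0.4112 = 2.4319
Σp_P1ᵢ² = 0.64² + 0.25² + 0.02² + 0.07² + 0.02² = 0.4096 + 0.0625 + 0.0004 + 0.0049 + 0.0004 = 0.4778
B_P1 = 1 / 0.4778 = 2.0929
Σp_P4ᵢ² = 0.04² + 0.26² + 0.12² + 0.14² + 0.44² = 0.0016 + 0.0676 + 0.0144 + 0.0196 + 0.1936 = 0.2968
B_P4 = 1 / 0.2968 = 3.3693
Σp_P2ᵢ² = 0.03² + 0.44² + 0.35² + 0.15² + 0.03² = 0.0009 + 0.1936 + 0.1225 + 0.0225 + 0.0009 = 0.3404
B_P2 = 1 / 0.3404 = 2.9377
Ranking by B (broadest → narrowest): population P4 (3.37) > population P2 (2.94) > population P3 (2.43) > population P1 (2.09)

population P4 > population P2 > population P3 > population P1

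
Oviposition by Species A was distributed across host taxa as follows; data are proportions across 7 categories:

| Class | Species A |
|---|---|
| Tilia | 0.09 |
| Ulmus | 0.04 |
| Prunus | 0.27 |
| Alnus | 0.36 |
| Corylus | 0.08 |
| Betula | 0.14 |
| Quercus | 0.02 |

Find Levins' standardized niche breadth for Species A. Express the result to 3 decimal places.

Σpᵢ² = 0.09² + 0.04² + 0.27² + 0.36² + 0.08² + 0.14² + 0.02² = 0.0081 + 0.0016 + 0.0729 + 0.1296 + 0.0064 + 0.0196 + 0.0004 = 0.2386
B = 1 / 0.2386 = 4.19111
Bₛ = (B − 1)/(n − 1) = (4.19111 − 1)/(7 − 1) = 3.19111/6 = 0.53185

0.532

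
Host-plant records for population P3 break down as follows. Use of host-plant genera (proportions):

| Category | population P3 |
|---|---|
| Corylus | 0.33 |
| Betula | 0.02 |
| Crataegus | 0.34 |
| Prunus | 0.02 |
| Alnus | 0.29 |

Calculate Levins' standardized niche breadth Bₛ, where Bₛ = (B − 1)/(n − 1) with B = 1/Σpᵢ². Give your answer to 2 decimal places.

Σpᵢ² = 0.33² + 0.02² + 0.34² + 0.02² + 0.29² = 0.1089 + 0.0004 + 0.1156 + 0.0004 + 0.0841 = 0.3094
B = 1 / 0.3094 = 3.2321
Bₛ = (B − 1)/(n − 1) = (3.2321 − 1)/(5 − 1) = 2.2321/4 = 0.5580

0.56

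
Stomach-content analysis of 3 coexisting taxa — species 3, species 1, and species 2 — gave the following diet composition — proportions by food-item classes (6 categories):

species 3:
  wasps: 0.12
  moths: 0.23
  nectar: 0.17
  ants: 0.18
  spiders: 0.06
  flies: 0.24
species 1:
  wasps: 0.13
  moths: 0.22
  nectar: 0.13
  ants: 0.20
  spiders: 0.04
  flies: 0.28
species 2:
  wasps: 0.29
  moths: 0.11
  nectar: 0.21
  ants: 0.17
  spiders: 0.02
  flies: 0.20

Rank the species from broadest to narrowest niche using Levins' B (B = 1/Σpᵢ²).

Σp_3ᵢ² = 0.12² + 0.23² + 0.17² + 0.18² + 0.06² + 0.24² = 0.0144 + 0.0529 + 0.0289 + 0.0324 + 0.0036 + 0.0576 = 0.1898
B_3 = 1 / 0.1898 = 5.2687
Σp_1ᵢ² = 0.13² + 0.22² + 0.13² + 0.20² + 0.04² + 0.28² = 0.0169 + 0.0484 + 0.0169 + 0.0400 + 0.0016 + 0.0784 = 0.2022
B_1 = 1 / 0.2022 = 4.9456
Σp_2ᵢ² = 0.29² + 0.11² + 0.21² + 0.17² + 0.02² + 0.20² = 0.0841 + 0.0121 + 0.0441 + 0.0289 + 0.0004 + 0.0400 = 0.2096
B_2 = 1 / 0.2096 = 4.7710
Ranking by B (broadest → narrowest): species 3 (5.27) > species 1 (4.95) > species 2 (4.77)

species 3 > species 1 > species 2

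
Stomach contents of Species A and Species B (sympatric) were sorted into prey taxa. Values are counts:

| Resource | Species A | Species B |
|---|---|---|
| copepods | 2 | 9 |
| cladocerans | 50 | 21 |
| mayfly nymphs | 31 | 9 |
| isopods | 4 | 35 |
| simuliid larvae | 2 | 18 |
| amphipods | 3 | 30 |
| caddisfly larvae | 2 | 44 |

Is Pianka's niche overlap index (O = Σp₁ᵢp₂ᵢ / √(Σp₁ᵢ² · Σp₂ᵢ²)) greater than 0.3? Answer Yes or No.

Proportions for Species A (n=94): 2/94=0.0213, 50/94=0.5319, 31/94=0.3298, 4/94=0.0426, 2/94=0.0213, 3/94=0.0319, 2/94=0.0213
Proportions for Species B (n=166): 9/166=0.0542, 21/166=0.1265, 9/166=0.0542, 35/166=0.2108, 18/166=0.1084, 30/166=0.1807, 44/166=0.2651
Σ p₁ᵢp₂ᵢ = 0.001154 + 0.067285 + 0.017875 + 0.008980 + 0.002309 + 0.005764 + 0.005647 = 0.109014
Σp_1ᵢ² = 0.0213² + 0.5319² + 0.3298² + 0.0426² + 0.0213² + 0.0319² + 0.0213² = 0.000454 + 0.282918 + 0.108768 + 0.001815 + 0.000454 + 0.001018 + 0.000454 = 0.395881
Σp_2ᵢ² = 0.0542² + 0.1265² + 0.0542² + 0.2108² + 0.1084² + 0.1807² + 0.2651² = 0.002938 + 0.016002 + 0.002938 + 0.044437 + 0.011751 + 0.032652 + 0.070278 = 0.180996
O = 0.109014 / √(0.395881 × 0.180996) = 0.109014 / 0.2676806 = 0.4073
O = 0.4073 > 0.3 → Yes.

Yes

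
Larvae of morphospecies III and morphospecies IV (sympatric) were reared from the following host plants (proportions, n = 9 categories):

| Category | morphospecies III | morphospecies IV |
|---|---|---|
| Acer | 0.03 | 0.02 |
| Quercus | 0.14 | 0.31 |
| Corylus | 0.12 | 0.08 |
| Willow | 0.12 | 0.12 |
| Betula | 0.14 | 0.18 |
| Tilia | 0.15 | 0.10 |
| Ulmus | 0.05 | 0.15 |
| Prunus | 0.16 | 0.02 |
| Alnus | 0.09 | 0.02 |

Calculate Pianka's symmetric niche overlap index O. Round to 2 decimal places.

Σ p₁ᵢp₂ᵢ = 0.0006 + 0.0434 + 0.0096 + 0.0144 + 0.0252 + 0.0150 + 0.0075 + 0.0032 + 0.0018 = 0.1207
Σp_1ᵢ² = 0.03² + 0.14² + 0.12² + 0.12² + 0.14² + 0.15² + 0.05² + 0.16² + 0.09² = 0.0009 + 0.0196 + 0.0144 + 0.0144 + 0.0196 + 0.0225 + 0.0025 + 0.0256 + 0.0081 = 0.1276
Σp_2ᵢ² = 0.02² + 0.31² + 0.08² + 0.12² + 0.18² + 0.10² + 0.15² + 0.02² + 0.02² = 0.0004 + 0.0961 + 0.0064 + 0.0144 + 0.0324 + 0.0100 + 0.0225 + 0.0004 + 0.0004 = 0.1830
O = 0.1207 / √(0.1276 × 0.1830) = 0.1207 / 0.15281 = 0.7899

0.79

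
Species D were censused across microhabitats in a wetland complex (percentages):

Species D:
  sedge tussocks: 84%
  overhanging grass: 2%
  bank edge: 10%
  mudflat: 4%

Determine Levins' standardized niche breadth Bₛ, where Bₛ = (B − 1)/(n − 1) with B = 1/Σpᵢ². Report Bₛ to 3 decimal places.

0.131

Convert percentages to proportions (divide by 100).
Σpᵢ² = 0.84² + 0.02² + 0.10² + 0.04² = 0.7056 + 0.0004 + 0.0100 + 0.0016 = 0.7176
B = 1 / 0.7176 = 1.39353
Bₛ = (B − 1)/(n − 1) = (1.39353 − 1)/(4 − 1) = 0.39353/3 = 0.13118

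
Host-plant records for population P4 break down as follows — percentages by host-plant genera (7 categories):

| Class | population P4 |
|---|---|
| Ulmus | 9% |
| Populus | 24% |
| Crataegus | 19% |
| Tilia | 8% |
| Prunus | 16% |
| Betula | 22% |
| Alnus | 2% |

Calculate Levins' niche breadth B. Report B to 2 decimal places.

Convert percentages to proportions (divide by 100).
Σpᵢ² = 0.09² + 0.24² + 0.19² + 0.08² + 0.16² + 0.22² + 0.02² = 0.0081 + 0.0576 + 0.0361 + 0.0064 + 0.0256 + 0.0484 + 0.0004 = 0.1826
B = 1 / 0.1826 = 5.4765

5.48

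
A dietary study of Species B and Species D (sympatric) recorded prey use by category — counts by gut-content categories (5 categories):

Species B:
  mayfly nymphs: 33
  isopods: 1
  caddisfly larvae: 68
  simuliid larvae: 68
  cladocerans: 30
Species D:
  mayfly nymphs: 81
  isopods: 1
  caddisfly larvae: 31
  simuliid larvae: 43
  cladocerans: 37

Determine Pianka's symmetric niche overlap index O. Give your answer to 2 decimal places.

Proportions for Species B (n=200): 33/200=0.1650, 1/200=0.0050, 68/200=0.3400, 68/200=0.3400, 30/200=0.1500
Proportions for Species D (n=193): 81/193=0.4197, 1/193=0.0052, 31/193=0.1606, 43/193=0.2228, 37/193=0.1917
Σ p₁ᵢp₂ᵢ = 0.069251 + 0.000026 + 0.054604 + 0.075752 + 0.028755 = 0.228388
Σp_1ᵢ² = 0.1650² + 0.0050² + 0.3400² + 0.3400² + 0.1500² = 0.027225 + 0.000025 + 0.115600 + 0.115600 + 0.022500 = 0.280950
Σp_2ᵢ² = 0.4197² + 0.0052² + 0.1606² + 0.2228² + 0.1917² = 0.176148 + 0.000027 + 0.025792 + 0.049640 + 0.036749 = 0.288356
O = 0.228388 / √(0.280950 × 0.288356) = 0.228388 / 0.2846289 = 0.8024

0.80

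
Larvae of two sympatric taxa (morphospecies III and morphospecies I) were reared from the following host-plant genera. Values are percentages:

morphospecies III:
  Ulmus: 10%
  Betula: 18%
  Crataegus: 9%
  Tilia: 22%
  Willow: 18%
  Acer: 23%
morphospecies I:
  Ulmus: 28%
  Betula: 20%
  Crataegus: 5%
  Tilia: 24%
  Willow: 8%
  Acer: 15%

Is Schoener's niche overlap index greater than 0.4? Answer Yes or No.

Yes

Convert percentages to proportions (divide by 100).
Σ|p₁ᵢ − p₂ᵢ| = 0.18 + 0.02 + 0.04 + 0.02 + 0.10 + 0.08 = 0.44
D = 1 − ½ × 0.44 = 1 − 0.220 = 0.7800
D = 0.7800 > 0.4 → Yes.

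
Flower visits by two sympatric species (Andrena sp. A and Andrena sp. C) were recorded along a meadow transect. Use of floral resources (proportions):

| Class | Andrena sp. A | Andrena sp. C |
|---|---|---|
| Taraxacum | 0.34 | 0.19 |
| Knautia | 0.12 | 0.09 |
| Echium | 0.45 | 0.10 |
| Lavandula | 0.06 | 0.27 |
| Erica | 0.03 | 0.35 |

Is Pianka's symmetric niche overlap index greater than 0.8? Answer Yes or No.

Σ p₁ᵢp₂ᵢ = 0.0646 + 0.0108 + 0.0450 + 0.0162 + 0.0105 = 0.1471
Σp_1ᵢ² = 0.34² + 0.12² + 0.45² + 0.06² + 0.03² = 0.1156 + 0.0144 + 0.2025 + 0.0036 + 0.0009 = 0.3370
Σp_2ᵢ² = 0.19² + 0.09² + 0.10² + 0.27² + 0.35² = 0.0361 + 0.0081 + 0.0100 + 0.0729 + 0.1225 = 0.2496
O = 0.1471 / √(0.3370 × 0.2496) = 0.1471 / 0.29003 = 0.5072
O = 0.5072 < 0.8 → No.

No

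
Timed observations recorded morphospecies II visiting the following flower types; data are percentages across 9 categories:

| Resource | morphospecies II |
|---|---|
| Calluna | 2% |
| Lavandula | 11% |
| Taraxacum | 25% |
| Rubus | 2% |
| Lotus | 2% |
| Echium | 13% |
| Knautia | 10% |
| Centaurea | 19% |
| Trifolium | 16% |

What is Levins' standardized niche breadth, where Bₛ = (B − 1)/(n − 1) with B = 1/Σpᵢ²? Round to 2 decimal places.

0.64

Convert percentages to proportions (divide by 100).
Σpᵢ² = 0.02² + 0.11² + 0.25² + 0.02² + 0.02² + 0.13² + 0.10² + 0.19² + 0.16² = 0.0004 + 0.0121 + 0.0625 + 0.0004 + 0.0004 + 0.0169 + 0.0100 + 0.0361 + 0.0256 = 0.1644
B = 1 / 0.1644 = 6.0827
Bₛ = (B − 1)/(n − 1) = (6.0827 − 1)/(9 − 1) = 5.0827/8 = 0.6353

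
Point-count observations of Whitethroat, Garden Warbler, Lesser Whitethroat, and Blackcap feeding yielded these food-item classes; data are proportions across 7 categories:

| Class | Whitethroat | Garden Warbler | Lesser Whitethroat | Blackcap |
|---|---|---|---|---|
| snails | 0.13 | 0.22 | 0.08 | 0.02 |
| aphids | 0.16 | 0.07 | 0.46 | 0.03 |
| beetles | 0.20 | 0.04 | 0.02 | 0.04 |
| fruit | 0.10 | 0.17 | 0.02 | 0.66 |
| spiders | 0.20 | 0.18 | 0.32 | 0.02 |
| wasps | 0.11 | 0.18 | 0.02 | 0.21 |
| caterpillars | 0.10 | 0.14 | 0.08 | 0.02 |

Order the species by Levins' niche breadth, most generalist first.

Whitethroat > Garden Warbler > Lesser Whitethroat > Blackcap

Σp_Whitᵢ² = 0.13² + 0.16² + 0.20² + 0.10² + 0.20² + 0.11² + 0.10² = 0.0169 + 0.0256 + 0.0400 + 0.0100 + 0.0400 + 0.0121 + 0.0100 = 0.1546
B_Whit = 1 / 0.1546 = 6.4683
Σp_Gardᵢ² = 0.22² + 0.07² + 0.04² + 0.17² + 0.18² + 0.18² + 0.14² = 0.0484 + 0.0049 + 0.0016 + 0.0289 + 0.0324 + 0.0324 + 0.0196 = 0.1682
B_Gard = 1 / 0.1682 = 5.9453
Σp_Lessᵢ² = 0.08² + 0.46² + 0.02² + 0.02² + 0.32² + 0.02² + 0.08² = 0.0064 + 0.2116 + 0.0004 + 0.0004 + 0.1024 + 0.0004 + 0.0064 = 0.3280
B_Less = 1 / 0.3280 = 3.0488
Σp_Blacᵢ² = 0.02² + 0.03² + 0.04² + 0.66² + 0.02² + 0.21² + 0.02² = 0.0004 + 0.0009 + 0.0016 + 0.4356 + 0.0004 + 0.0441 + 0.0004 = 0.4834
B_Blac = 1 / 0.4834 = 2.0687
Ranking by B (broadest → narrowest): Whitethroat (6.47) > Garden Warbler (5.95) > Lesser Whitethroat (3.05) > Blackcap (2.07)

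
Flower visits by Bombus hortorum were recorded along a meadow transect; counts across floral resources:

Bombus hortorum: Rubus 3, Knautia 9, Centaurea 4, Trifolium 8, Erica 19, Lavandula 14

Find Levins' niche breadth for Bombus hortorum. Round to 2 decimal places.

Proportions for Bombus hortorum (n=57): 3/57=0.0526, 9/57=0.1579, 4/57=0.0702, 8/57=0.1404, 19/57=0.3333, 14/57=0.2456
Σpᵢ² = 0.0526² + 0.1579² + 0.0702² + 0.1404² + 0.3333² + 0.2456² = 0.002767 + 0.024932 + 0.004928 + 0.019712 + 0.111089 + 0.060319 = 0.223747
B = 1 / 0.223747 = 4.4693

4.47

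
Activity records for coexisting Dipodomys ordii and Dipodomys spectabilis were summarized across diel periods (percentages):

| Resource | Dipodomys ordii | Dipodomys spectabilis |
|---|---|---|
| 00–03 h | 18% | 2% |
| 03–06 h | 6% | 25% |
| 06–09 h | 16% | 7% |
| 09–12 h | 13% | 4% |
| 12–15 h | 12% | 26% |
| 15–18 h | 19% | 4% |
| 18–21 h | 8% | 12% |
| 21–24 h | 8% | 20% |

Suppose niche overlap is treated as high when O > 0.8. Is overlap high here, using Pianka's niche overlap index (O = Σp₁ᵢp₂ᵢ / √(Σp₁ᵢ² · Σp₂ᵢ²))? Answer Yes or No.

No

Convert percentages to proportions (divide by 100).
Σ p₁ᵢp₂ᵢ = 0.0036 + 0.0150 + 0.0112 + 0.0052 + 0.0312 + 0.0076 + 0.0096 + 0.0160 = 0.0994
Σp_1ᵢ² = 0.18² + 0.06² + 0.16² + 0.13² + 0.12² + 0.19² + 0.08² + 0.08² = 0.0324 + 0.0036 + 0.0256 + 0.0169 + 0.0144 + 0.0361 + 0.0064 + 0.0064 = 0.1418
Σp_2ᵢ² = 0.02² + 0.25² + 0.07² + 0.04² + 0.26² + 0.04² + 0.12² + 0.20² = 0.0004 + 0.0625 + 0.0049 + 0.0016 + 0.0676 + 0.0016 + 0.0144 + 0.0400 = 0.1930
O = 0.0994 / √(0.1418 × 0.1930) = 0.0994 / 0.16543 = 0.6009
O = 0.6009 < 0.8 → No.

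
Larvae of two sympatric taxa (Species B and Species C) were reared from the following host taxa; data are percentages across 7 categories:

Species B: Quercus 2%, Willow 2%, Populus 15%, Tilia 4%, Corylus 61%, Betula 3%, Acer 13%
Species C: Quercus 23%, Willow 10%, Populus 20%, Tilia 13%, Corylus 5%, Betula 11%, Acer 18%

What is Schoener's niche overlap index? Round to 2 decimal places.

0.44

Convert percentages to proportions (divide by 100).
Σ|p₁ᵢ − p₂ᵢ| = 0.21 + 0.08 + 0.05 + 0.09 + 0.56 + 0.08 + 0.05 = 1.12
D = 1 − ½ × 1.12 = 1 − 0.560 = 0.4400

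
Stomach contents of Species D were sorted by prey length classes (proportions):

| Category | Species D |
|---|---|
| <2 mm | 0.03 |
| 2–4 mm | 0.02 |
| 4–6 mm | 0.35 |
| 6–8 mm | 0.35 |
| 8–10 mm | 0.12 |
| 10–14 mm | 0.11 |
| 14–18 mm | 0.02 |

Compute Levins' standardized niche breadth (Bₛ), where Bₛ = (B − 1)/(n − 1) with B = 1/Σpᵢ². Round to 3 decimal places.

0.443

Σpᵢ² = 0.03² + 0.02² + 0.35² + 0.35² + 0.12² + 0.11² + 0.02² = 0.0009 + 0.0004 + 0.1225 + 0.1225 + 0.0144 + 0.0121 + 0.0004 = 0.2732
B = 1 / 0.2732 = 3.66032
Bₛ = (B − 1)/(n − 1) = (3.66032 − 1)/(7 − 1) = 2.66032/6 = 0.44339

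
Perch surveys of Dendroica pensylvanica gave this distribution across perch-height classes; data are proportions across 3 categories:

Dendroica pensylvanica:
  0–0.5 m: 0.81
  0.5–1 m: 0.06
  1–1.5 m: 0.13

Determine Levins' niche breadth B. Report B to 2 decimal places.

Σpᵢ² = 0.81² + 0.06² + 0.13² = 0.6561 + 0.0036 + 0.0169 = 0.6766
B = 1 / 0.6766 = 1.4780

1.48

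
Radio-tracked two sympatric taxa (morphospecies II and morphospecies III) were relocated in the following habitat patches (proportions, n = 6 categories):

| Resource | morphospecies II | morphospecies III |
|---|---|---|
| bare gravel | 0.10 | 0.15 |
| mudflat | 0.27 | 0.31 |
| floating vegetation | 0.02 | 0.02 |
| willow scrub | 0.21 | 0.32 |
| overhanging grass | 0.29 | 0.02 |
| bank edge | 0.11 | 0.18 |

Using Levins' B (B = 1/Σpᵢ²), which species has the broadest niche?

Σp_IIᵢ² = 0.10² + 0.27² + 0.02² + 0.21² + 0.29² + 0.11² = 0.0100 + 0.0729 + 0.0004 + 0.0441 + 0.0841 + 0.0121 = 0.2236
B_II = 1 / 0.2236 = 4.4723
Σp_IIIᵢ² = 0.15² + 0.31² + 0.02² + 0.32² + 0.02² + 0.18² = 0.0225 + 0.0961 + 0.0004 + 0.1024 + 0.0004 + 0.0324 = 0.2542
B_III = 1 / 0.2542 = 3.9339
Highest B → broadest niche (most generalist): morphospecies II (B = 4.47).

morphospecies II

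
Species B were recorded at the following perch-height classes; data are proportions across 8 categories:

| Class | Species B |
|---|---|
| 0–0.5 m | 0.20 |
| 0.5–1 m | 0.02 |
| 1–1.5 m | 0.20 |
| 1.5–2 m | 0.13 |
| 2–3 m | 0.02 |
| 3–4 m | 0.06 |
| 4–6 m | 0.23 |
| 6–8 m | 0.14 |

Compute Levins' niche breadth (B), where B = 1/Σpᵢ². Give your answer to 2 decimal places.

Σpᵢ² = 0.20² + 0.02² + 0.20² + 0.13² + 0.02² + 0.06² + 0.23² + 0.14² = 0.0400 + 0.0004 + 0.0400 + 0.0169 + 0.0004 + 0.0036 + 0.0529 + 0.0196 = 0.1738
B = 1 / 0.1738 = 5.7537

5.75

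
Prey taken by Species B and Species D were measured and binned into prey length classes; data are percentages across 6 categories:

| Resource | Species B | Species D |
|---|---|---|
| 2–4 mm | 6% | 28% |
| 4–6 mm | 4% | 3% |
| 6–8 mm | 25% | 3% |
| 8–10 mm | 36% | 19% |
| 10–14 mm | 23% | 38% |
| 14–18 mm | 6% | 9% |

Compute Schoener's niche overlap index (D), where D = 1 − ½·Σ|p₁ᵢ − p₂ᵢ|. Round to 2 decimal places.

0.60

Convert percentages to proportions (divide by 100).
Σ|p₁ᵢ − p₂ᵢ| = 0.22 + 0.01 + 0.22 + 0.17 + 0.15 + 0.03 = 0.80
D = 1 − ½ × 0.80 = 1 − 0.400 = 0.6000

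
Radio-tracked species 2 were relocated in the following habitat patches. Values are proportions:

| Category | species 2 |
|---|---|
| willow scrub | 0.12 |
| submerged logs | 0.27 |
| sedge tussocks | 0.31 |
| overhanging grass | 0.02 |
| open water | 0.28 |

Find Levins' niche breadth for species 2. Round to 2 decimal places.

Σpᵢ² = 0.12² + 0.27² + 0.31² + 0.02² + 0.28² = 0.0144 + 0.0729 + 0.0961 + 0.0004 + 0.0784 = 0.2622
B = 1 / 0.2622 = 3.8139

3.81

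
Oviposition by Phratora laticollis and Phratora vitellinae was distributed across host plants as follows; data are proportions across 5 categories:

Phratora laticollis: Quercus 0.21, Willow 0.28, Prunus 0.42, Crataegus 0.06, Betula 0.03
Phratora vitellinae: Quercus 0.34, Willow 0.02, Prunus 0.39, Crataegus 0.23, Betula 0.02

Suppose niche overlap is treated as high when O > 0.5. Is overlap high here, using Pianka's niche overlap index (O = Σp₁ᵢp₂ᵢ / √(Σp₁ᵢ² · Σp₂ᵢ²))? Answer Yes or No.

Yes

Σ p₁ᵢp₂ᵢ = 0.0714 + 0.0056 + 0.1638 + 0.0138 + 0.0006 = 0.2552
Σp_1ᵢ² = 0.21² + 0.28² + 0.42² + 0.06² + 0.03² = 0.0441 + 0.0784 + 0.1764 + 0.0036 + 0.0009 = 0.3034
Σp_2ᵢ² = 0.34² + 0.02² + 0.39² + 0.23² + 0.02² = 0.1156 + 0.0004 + 0.1521 + 0.0529 + 0.0004 = 0.3214
O = 0.2552 / √(0.3034 × 0.3214) = 0.2552 / 0.31227 = 0.8172
O = 0.8172 > 0.5 → Yes.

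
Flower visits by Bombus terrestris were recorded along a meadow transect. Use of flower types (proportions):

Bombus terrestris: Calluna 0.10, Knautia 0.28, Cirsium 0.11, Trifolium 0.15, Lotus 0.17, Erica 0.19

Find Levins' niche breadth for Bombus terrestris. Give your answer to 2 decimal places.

5.32

Σpᵢ² = 0.10² + 0.28² + 0.11² + 0.15² + 0.17² + 0.19² = 0.0100 + 0.0784 + 0.0121 + 0.0225 + 0.0289 + 0.0361 = 0.1880
B = 1 / 0.1880 = 5.3191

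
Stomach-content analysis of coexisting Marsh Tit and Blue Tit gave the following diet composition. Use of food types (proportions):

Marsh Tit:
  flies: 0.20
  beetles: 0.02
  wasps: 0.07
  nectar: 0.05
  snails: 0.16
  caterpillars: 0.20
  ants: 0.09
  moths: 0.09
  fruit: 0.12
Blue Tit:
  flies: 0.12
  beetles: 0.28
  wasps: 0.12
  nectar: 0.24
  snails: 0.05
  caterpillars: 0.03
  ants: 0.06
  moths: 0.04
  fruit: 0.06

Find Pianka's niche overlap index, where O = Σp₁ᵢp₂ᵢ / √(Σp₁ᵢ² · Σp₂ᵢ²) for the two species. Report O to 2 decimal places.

Σ p₁ᵢp₂ᵢ = 0.0240 + 0.0056 + 0.0084 + 0.0120 + 0.0080 + 0.0060 + 0.0054 + 0.0036 + 0.0072 = 0.0802
Σp_1ᵢ² = 0.20² + 0.02² + 0.07² + 0.05² + 0.16² + 0.20² + 0.09² + 0.09² + 0.12² = 0.0400 + 0.0004 + 0.0049 + 0.0025 + 0.0256 + 0.0400 + 0.0081 + 0.0081 + 0.0144 = 0.1440
Σp_2ᵢ² = 0.12² + 0.28² + 0.12² + 0.24² + 0.05² + 0.03² + 0.06² + 0.04² + 0.06² = 0.0144 + 0.0784 + 0.0144 + 0.0576 + 0.0025 + 0.0009 + 0.0036 + 0.0016 + 0.0036 = 0.1770
O = 0.0802 / √(0.1440 × 0.1770) = 0.0802 / 0.15965 = 0.5023

0.50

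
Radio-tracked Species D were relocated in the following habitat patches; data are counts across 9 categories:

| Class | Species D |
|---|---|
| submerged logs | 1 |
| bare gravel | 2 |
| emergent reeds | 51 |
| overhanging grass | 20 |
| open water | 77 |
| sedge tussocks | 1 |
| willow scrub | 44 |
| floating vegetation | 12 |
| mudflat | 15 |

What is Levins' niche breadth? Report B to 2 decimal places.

4.42

Proportions for Species D (n=223): 1/223=0.0045, 2/223=0.0090, 51/223=0.2287, 20/223=0.0897, 77/223=0.3453, 1/223=0.0045, 44/223=0.1973, 12/223=0.0538, 15/223=0.0673
Σpᵢ² = 0.0045² + 0.0090² + 0.2287² + 0.0897² + 0.3453² + 0.0045² + 0.1973² + 0.0538² + 0.0673² = 0.000020 + 0.000081 + 0.052304 + 0.008046 + 0.119232 + 0.000020 + 0.038927 + 0.002894 + 0.004529 = 0.226053
B = 1 / 0.226053 = 4.4237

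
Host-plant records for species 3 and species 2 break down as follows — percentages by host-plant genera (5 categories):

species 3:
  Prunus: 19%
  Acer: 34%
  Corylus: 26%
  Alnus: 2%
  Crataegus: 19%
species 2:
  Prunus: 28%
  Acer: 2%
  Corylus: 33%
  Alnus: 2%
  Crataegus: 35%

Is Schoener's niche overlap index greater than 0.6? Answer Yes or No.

Yes

Convert percentages to proportions (divide by 100).
Σ|p₁ᵢ − p₂ᵢ| = 0.09 + 0.32 + 0.07 + 0.00 + 0.16 = 0.64
D = 1 − ½ × 0.64 = 1 − 0.320 = 0.6800
D = 0.6800 > 0.6 → Yes.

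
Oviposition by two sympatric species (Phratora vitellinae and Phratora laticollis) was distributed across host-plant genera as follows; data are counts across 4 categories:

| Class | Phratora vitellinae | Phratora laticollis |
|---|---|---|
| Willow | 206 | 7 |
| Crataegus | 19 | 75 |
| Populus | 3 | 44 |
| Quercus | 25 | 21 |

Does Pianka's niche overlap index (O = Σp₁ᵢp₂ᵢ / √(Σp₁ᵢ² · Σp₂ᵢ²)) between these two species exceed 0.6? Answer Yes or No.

No

Proportions for Phratora vitellinae (n=253): 206/253=0.8142, 19/253=0.0751, 3/253=0.0119, 25/253=0.0988
Proportions for Phratora laticollis (n=147): 7/147=0.0476, 75/147=0.5102, 44/147=0.2993, 21/147=0.1429
Σ p₁ᵢp₂ᵢ = 0.038756 + 0.038316 + 0.003562 + 0.014119 = 0.094753
Σp_1ᵢ² = 0.8142² + 0.0751² + 0.0119² + 0.0988² = 0.662922 + 0.005640 + 0.000142 + 0.009761 = 0.678465
Σp_2ᵢ² = 0.0476² + 0.5102² + 0.2993² + 0.1429² = 0.002266 + 0.260304 + 0.089580 + 0.020420 = 0.372570
O = 0.094753 / √(0.678465 × 0.372570) = 0.094753 / 0.5027680 = 0.1885
O = 0.1885 < 0.6 → No.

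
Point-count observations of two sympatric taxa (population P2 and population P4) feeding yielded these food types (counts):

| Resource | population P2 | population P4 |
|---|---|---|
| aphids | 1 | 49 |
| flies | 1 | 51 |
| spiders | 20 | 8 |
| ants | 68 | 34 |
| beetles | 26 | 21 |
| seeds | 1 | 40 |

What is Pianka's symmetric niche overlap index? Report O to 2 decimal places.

Proportions for population P2 (n=117): 1/117=0.0085, 1/117=0.0085, 20/117=0.1709, 68/117=0.5812, 26/117=0.2222, 1/117=0.0085
Proportions for population P4 (n=203): 49/203=0.2414, 51/203=0.2512, 8/203=0.0394, 34/203=0.1675, 21/203=0.1034, 40/203=0.1970
Σ p₁ᵢp₂ᵢ = 0.002052 + 0.002135 + 0.006733 + 0.097351 + 0.022975 + 0.001675 = 0.132921
Σp_1ᵢ² = 0.0085² + 0.0085² + 0.1709² + 0.5812² + 0.2222² + 0.0085² = 0.000072 + 0.000072 + 0.029207 + 0.337793 + 0.049373 + 0.000072 = 0.416589
Σp_2ᵢ² = 0.2414² + 0.2512² + 0.0394² + 0.1675² + 0.1034² + 0.1970² = 0.058274 + 0.063101 + 0.001552 + 0.028056 + 0.010692 + 0.038809 = 0.200484
O = 0.132921 / √(0.416589 × 0.200484) = 0.132921 / 0.2889973 = 0.4599

0.46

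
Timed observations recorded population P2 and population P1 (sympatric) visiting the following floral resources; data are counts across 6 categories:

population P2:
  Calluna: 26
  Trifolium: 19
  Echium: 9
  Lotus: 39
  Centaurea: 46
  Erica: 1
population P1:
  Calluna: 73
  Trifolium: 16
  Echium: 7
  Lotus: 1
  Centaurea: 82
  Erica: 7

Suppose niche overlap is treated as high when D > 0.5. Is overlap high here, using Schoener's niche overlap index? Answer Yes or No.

Proportions for population P2 (n=140): 26/140=0.1857, 19/140=0.1357, 9/140=0.0643, 39/140=0.2786, 46/140=0.3286, 1/140=0.0071
Proportions for population P1 (n=186): 73/186=0.3925, 16/186=0.0860, 7/186=0.0376, 1/186=0.0054, 82/186=0.4409, 7/186=0.0376
Σ|p₁ᵢ − p₂ᵢ| = 0.2068 + 0.0497 + 0.0267 + 0.2732 + 0.1123 + 0.0305 = 0.6992
D = 1 − ½ × 0.6992 = 1 − 0.34960 = 0.65040
D = 0.65040 > 0.5 → Yes.

Yes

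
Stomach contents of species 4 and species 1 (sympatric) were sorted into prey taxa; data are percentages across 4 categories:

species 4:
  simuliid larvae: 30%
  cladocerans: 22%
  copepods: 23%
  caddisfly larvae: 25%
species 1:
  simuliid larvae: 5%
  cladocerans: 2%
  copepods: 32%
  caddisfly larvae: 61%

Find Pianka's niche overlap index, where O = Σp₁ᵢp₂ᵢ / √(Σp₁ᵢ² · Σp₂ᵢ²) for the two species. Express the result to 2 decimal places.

0.71

Convert percentages to proportions (divide by 100).
Σ p₁ᵢp₂ᵢ = 0.0150 + 0.0044 + 0.0736 + 0.1525 = 0.2455
Σp_1ᵢ² = 0.30² + 0.22² + 0.23² + 0.25² = 0.0900 + 0.0484 + 0.0529 + 0.0625 = 0.2538
Σp_2ᵢ² = 0.05² + 0.02² + 0.32² + 0.61² = 0.0025 + 0.0004 + 0.1024 + 0.3721 = 0.4774
O = 0.2455 / √(0.2538 × 0.4774) = 0.2455 / 0.34809 = 0.7053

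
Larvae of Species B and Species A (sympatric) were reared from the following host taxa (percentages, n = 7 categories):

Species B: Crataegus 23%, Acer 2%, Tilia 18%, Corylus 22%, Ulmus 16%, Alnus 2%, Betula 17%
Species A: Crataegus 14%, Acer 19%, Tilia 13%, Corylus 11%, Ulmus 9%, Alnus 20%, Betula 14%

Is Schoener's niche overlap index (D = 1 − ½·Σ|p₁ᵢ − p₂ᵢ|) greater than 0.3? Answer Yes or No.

Yes

Convert percentages to proportions (divide by 100).
Σ|p₁ᵢ − p₂ᵢ| = 0.09 + 0.17 + 0.05 + 0.11 + 0.07 + 0.18 + 0.03 = 0.70
D = 1 − ½ × 0.70 = 1 − 0.350 = 0.6500
D = 0.6500 > 0.3 → Yes.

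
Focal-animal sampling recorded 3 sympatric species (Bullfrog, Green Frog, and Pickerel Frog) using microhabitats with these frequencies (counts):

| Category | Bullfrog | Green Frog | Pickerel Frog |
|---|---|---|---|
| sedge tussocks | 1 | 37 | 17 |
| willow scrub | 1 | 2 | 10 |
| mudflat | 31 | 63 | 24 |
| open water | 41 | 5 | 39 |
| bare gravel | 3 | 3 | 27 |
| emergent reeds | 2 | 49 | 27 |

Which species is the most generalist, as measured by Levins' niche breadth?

Pickerel Frog

Proportions for Bullfrog (n=79): 1/79=0.0127, 1/79=0.0127, 31/79=0.3924, 41/79=0.5190, 3/79=0.0380, 2/79=0.0253
Proportions for Green Frog (n=159): 37/159=0.2327, 2/159=0.0126, 63/159=0.3962, 5/159=0.0314, 3/159=0.0189, 49/159=0.3082
Proportions for Pickerel Frog (n=144): 17/144=0.1181, 10/144=0.0694, 24/144=0.1667, 39/144=0.2708, 27/144=0.1875, 27/144=0.1875
Σp_Bullᵢ² = 0.0127² + 0.0127² + 0.3924² + 0.5190² + 0.0380² + 0.0253² = 0.000161 + 0.000161 + 0.153978 + 0.269361 + 0.001444 + 0.000640 = 0.425745
B_Bull = 1 / 0.425745 = 2.3488
Σp_Greeᵢ² = 0.2327² + 0.0126² + 0.3962² + 0.0314² + 0.0189² + 0.3082² = 0.054149 + 0.000159 + 0.156974 + 0.000986 + 0.000357 + 0.094987 = 0.307612
B_Gree = 1 / 0.307612 = 3.2508
Σp_Pickᵢ² = 0.1181² + 0.0694² + 0.1667² + 0.2708² + 0.1875² + 0.1875² = 0.013948 + 0.004816 + 0.027789 + 0.073333 + 0.035156 + 0.035156 = 0.190198
B_Pick = 1 / 0.190198 = 5.2577
Highest B → broadest niche (most generalist): Pickerel Frog (B = 5.26).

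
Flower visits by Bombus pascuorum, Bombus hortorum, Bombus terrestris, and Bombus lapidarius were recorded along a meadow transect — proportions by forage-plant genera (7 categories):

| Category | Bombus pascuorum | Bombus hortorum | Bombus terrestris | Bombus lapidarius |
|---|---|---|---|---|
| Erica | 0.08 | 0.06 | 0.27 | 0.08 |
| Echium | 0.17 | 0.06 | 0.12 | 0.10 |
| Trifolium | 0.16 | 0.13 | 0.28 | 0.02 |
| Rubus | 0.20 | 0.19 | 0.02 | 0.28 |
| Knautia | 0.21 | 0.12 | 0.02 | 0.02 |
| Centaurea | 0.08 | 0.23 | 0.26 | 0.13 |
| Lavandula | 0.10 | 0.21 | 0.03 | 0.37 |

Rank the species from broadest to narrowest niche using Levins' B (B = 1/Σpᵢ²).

Bombus pascuorum > Bombus hortorum > Bombus terrestris > Bombus lapidarius

Σp_pascᵢ² = 0.08² + 0.17² + 0.16² + 0.20² + 0.21² + 0.08² + 0.10² = 0.0064 + 0.0289 + 0.0256 + 0.0400 + 0.0441 + 0.0064 + 0.0100 = 0.1614
B_pasc = 1 / 0.1614 = 6.1958
Σp_hortᵢ² = 0.06² + 0.06² + 0.13² + 0.19² + 0.12² + 0.23² + 0.21² = 0.0036 + 0.0036 + 0.0169 + 0.0361 + 0.0144 + 0.0529 + 0.0441 = 0.1716
B_hort = 1 / 0.1716 = 5.8275
Σp_terrᵢ² = 0.27² + 0.12² + 0.28² + 0.02² + 0.02² + 0.26² + 0.03² = 0.0729 + 0.0144 + 0.0784 + 0.0004 + 0.0004 + 0.0676 + 0.0009 = 0.2350
B_terr = 1 / 0.2350 = 4.2553
Σp_lapiᵢ² = 0.08² + 0.10² + 0.02² + 0.28² + 0.02² + 0.13² + 0.37² = 0.0064 + 0.0100 + 0.0004 + 0.0784 + 0.0004 + 0.0169 + 0.1369 = 0.2494
B_lapi = 1 / 0.2494 = 4.0096
Ranking by B (broadest → narrowest): Bombus pascuorum (6.20) > Bombus hortorum (5.83) > Bombus terrestris (4.26) > Bombus lapidarius (4.01)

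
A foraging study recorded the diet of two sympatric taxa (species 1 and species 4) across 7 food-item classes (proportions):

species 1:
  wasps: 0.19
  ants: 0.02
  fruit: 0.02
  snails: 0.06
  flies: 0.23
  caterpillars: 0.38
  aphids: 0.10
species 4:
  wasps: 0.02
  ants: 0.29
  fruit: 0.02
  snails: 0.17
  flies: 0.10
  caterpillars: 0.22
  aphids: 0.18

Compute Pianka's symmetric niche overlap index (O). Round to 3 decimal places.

0.643

Σ p₁ᵢp₂ᵢ = 0.0038 + 0.0058 + 0.0004 + 0.0102 + 0.0230 + 0.0836 + 0.0180 = 0.1448
Σp_1ᵢ² = 0.19² + 0.02² + 0.02² + 0.06² + 0.23² + 0.38² + 0.10² = 0.0361 + 0.0004 + 0.0004 + 0.0036 + 0.0529 + 0.1444 + 0.0100 = 0.2478
Σp_2ᵢ² = 0.02² + 0.29² + 0.02² + 0.17² + 0.10² + 0.22² + 0.18² = 0.0004 + 0.0841 + 0.0004 + 0.0289 + 0.0100 + 0.0484 + 0.0324 = 0.2046
O = 0.1448 / √(0.2478 × 0.2046) = 0.1448 / 0.225166 = 0.64308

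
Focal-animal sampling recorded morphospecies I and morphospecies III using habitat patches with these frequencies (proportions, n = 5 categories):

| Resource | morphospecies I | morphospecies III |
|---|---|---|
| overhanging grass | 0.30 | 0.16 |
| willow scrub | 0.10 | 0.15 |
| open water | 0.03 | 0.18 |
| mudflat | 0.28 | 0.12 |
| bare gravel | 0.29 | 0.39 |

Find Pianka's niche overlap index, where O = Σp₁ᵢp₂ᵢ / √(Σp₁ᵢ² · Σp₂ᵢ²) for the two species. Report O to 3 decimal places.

Σ p₁ᵢp₂ᵢ = 0.0480 + 0.0150 + 0.0054 + 0.0336 + 0.1131 = 0.2151
Σp_1ᵢ² = 0.30² + 0.10² + 0.03² + 0.28² + 0.29² = 0.0900 + 0.0100 + 0.0009 + 0.0784 + 0.0841 = 0.2634
Σp_2ᵢ² = 0.16² + 0.15² + 0.18² + 0.12² + 0.39² = 0.0256 + 0.0225 + 0.0324 + 0.0144 + 0.1521 = 0.2470
O = 0.2151 / √(0.2634 × 0.2470) = 0.2151 / 0.255068 = 0.84330

0.843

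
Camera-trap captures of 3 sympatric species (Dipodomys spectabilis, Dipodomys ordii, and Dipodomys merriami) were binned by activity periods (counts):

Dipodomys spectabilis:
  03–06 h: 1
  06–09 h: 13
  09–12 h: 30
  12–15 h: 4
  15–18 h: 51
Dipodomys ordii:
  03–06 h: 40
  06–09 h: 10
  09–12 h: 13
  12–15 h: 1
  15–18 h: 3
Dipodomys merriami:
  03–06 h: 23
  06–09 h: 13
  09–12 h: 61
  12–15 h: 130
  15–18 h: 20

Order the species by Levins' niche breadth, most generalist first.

Dipodomys merriami > Dipodomys spectabilis > Dipodomys ordii

Proportions for Dipodomys spectabilis (n=99): 1/99=0.0101, 13/99=0.1313, 30/99=0.3030, 4/99=0.0404, 51/99=0.5152
Proportions for Dipodomys ordii (n=67): 40/67=0.5970, 10/67=0.1493, 13/67=0.1940, 1/67=0.0149, 3/67=0.0448
Proportions for Dipodomys merriami (n=247): 23/247=0.0931, 13/247=0.0526, 61/247=0.2470, 130/247=0.5263, 20/247=0.0810
Σp_specᵢ² = 0.0101² + 0.1313² + 0.3030² + 0.0404² + 0.5152² = 0.000102 + 0.017240 + 0.091809 + 0.001632 + 0.265431 = 0.376214
B_spec = 1 / 0.376214 = 2.6581
Σp_ordiᵢ² = 0.5970² + 0.1493² + 0.1940² + 0.0149² + 0.0448² = 0.356409 + 0.022290 + 0.037636 + 0.000222 + 0.002007 = 0.418564
B_ordi = 1 / 0.418564 = 2.3891
Σp_merrᵢ² = 0.0931² + 0.0526² + 0.2470² + 0.5263² + 0.0810² = 0.008668 + 0.002767 + 0.061009 + 0.276992 + 0.006561 = 0.355997
B_merr = 1 / 0.355997 = 2.8090
Ranking by B (broadest → narrowest): Dipodomys merriami (2.81) > Dipodomys spectabilis (2.66) > Dipodomys ordii (2.39)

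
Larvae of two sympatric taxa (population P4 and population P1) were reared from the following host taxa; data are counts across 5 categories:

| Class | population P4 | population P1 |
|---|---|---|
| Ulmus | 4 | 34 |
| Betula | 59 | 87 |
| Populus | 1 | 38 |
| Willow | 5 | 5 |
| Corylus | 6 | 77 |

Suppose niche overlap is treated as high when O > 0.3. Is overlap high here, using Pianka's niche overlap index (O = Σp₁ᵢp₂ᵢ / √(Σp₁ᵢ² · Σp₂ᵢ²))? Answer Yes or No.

Yes

Proportions for population P4 (n=75): 4/75=0.0533, 59/75=0.7867, 1/75=0.0133, 5/75=0.0667, 6/75=0.0800
Proportions for population P1 (n=241): 34/241=0.1411, 87/241=0.3610, 38/241=0.1577, 5/241=0.0207, 77/241=0.3195
Σ p₁ᵢp₂ᵢ = 0.007521 + 0.283999 + 0.002097 + 0.001381 + 0.025560 = 0.320558
Σp_1ᵢ² = 0.0533² + 0.7867² + 0.0133² + 0.0667² + 0.0800² = 0.002841 + 0.618897 + 0.000177 + 0.004449 + 0.006400 = 0.632764
Σp_2ᵢ² = 0.1411² + 0.3610² + 0.1577² + 0.0207² + 0.3195² = 0.019909 + 0.130321 + 0.024869 + 0.000428 + 0.102080 = 0.277607
O = 0.320558 / √(0.632764 × 0.277607) = 0.320558 / 0.4191178 = 0.7648
O = 0.7648 > 0.3 → Yes.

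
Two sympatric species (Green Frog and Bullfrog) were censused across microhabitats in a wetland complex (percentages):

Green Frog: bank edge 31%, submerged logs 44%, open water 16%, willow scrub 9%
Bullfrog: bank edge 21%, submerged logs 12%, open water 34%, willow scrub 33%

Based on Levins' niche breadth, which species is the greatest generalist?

Convert percentages to proportions (divide by 100).
Σp_Frogᵢ² = 0.31² + 0.44² + 0.16² + 0.09² = 0.0961 + 0.1936 + 0.0256 + 0.0081 = 0.3234
B_Frog = 1 / 0.3234 = 3.0921
Σp_Bullᵢ² = 0.21² + 0.12² + 0.34² + 0.33² = 0.0441 + 0.0144 + 0.1156 + 0.1089 = 0.2830
B_Bull = 1 / 0.2830 = 3.5336
Highest B → broadest niche (most generalist): Bullfrog (B = 3.53).

Bullfrog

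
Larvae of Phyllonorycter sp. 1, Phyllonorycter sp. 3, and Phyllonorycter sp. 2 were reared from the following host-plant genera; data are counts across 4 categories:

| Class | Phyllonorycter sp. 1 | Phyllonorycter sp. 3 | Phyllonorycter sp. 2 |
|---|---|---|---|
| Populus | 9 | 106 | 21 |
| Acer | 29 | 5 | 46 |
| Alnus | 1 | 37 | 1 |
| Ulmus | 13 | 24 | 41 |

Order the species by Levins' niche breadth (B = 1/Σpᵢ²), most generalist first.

Proportions for Phyllonorycter sp. 1 (n=52): 9/52=0.1731, 29/52=0.5577, 1/52=0.0192, 13/52=0.2500
Proportions for Phyllonorycter sp. 3 (n=172): 106/172=0.6163, 5/172=0.0291, 37/172=0.2151, 24/172=0.1395
Proportions for Phyllonorycter sp. 2 (n=109): 21/109=0.1927, 46/109=0.4220, 1/109=0.0092, 41/109=0.3761
Σp_1ᵢ² = 0.1731² + 0.5577² + 0.0192² + 0.2500² = 0.029964 + 0.311029 + 0.000369 + 0.062500 = 0.403862
B_1 = 1 / 0.403862 = 2.4761
Σp_3ᵢ² = 0.6163² + 0.0291² + 0.2151² + 0.1395² = 0.379826 + 0.000847 + 0.046268 + 0.019460 = 0.446401
B_3 = 1 / 0.446401 = 2.2401
Σp_2ᵢ² = 0.1927² + 0.4220² + 0.0092² + 0.3761² = 0.037133 + 0.178084 + 0.000085 + 0.141451 = 0.356753
B_2 = 1 / 0.356753 = 2.8031
Ranking by B (broadest → narrowest): Phyllonorycter sp. 2 (2.80) > Phyllonorycter sp. 1 (2.48) > Phyllonorycter sp. 3 (2.24)

Phyllonorycter sp. 2 > Phyllonorycter sp. 1 > Phyllonorycter sp. 3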